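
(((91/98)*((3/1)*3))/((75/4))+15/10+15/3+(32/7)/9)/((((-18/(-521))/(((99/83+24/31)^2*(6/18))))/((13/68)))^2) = 1246246746051252243964393/3283159522564651420800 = 379.59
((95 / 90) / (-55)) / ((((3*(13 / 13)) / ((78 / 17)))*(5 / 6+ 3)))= -494 / 64515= -0.01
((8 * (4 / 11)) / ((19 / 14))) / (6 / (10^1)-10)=-0.23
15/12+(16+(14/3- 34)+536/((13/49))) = 313283/156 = 2008.22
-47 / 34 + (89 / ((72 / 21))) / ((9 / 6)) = 9745 / 612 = 15.92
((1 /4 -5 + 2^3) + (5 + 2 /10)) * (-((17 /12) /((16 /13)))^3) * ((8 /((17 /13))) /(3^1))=-26.28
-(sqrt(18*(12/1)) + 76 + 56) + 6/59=-7782/59 - 6*sqrt(6)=-146.60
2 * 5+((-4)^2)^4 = 65546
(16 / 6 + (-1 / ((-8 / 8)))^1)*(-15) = -55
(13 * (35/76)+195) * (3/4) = 45825/304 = 150.74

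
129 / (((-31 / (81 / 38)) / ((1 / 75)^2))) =-0.00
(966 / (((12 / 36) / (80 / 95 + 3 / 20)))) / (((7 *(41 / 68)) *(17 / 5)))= 156078 / 779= 200.36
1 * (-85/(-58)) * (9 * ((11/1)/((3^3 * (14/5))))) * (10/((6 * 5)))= 4675/7308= 0.64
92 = 92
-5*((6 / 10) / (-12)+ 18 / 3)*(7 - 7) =0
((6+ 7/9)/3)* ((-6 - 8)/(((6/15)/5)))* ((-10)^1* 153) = 1814750/3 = 604916.67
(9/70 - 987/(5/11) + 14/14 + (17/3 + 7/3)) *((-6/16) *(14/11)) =454077/440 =1031.99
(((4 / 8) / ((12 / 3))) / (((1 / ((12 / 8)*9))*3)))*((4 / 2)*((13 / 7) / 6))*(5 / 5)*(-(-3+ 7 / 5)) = 39 / 70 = 0.56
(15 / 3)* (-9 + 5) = -20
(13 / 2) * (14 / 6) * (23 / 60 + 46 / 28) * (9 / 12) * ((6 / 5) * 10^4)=276575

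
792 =792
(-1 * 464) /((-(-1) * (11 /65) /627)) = -1719120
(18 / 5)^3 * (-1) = -5832 / 125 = -46.66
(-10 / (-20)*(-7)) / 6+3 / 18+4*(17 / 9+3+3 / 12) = 725 / 36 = 20.14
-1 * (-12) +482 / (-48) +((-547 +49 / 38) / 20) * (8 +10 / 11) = -6047563 / 25080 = -241.13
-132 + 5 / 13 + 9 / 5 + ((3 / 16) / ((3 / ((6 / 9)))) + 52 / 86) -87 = -14500621 / 67080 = -216.17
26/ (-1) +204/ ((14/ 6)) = 430/ 7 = 61.43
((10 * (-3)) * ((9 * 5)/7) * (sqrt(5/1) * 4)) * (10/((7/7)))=-54000 * sqrt(5)/7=-17249.67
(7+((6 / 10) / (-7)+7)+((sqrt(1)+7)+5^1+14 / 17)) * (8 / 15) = 132032 / 8925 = 14.79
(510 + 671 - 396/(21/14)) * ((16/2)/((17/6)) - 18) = -13916.82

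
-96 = -96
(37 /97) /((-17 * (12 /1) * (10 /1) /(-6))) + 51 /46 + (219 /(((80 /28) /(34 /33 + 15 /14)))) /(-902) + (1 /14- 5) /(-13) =1794867444653 /1369774566160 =1.31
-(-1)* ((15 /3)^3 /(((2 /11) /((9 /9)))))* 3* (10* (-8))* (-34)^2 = -190740000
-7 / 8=-0.88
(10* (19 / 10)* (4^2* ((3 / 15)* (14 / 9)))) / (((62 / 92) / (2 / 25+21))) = 3328192 / 1125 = 2958.39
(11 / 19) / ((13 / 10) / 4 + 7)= 0.08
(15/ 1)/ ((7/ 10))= 150/ 7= 21.43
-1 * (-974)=974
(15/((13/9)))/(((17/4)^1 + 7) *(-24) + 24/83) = -3735/97006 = -0.04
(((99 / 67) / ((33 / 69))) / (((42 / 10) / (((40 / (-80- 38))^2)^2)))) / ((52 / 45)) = 621000000 / 73879550017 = 0.01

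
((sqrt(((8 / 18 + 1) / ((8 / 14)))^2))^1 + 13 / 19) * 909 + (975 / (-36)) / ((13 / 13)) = 164879 / 57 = 2892.61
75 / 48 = 25 / 16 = 1.56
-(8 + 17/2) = -33/2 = -16.50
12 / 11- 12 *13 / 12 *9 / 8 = -1191 / 88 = -13.53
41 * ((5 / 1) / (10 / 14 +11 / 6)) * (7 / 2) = 30135 / 107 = 281.64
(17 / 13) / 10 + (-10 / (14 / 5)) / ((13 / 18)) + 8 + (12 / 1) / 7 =49 / 10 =4.90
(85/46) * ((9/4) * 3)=2295/184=12.47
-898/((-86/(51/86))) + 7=48785/3698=13.19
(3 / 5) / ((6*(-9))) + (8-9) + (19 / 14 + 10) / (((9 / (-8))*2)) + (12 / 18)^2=-393 / 70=-5.61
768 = 768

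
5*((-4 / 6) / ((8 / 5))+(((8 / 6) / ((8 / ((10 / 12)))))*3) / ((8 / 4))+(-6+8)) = 215 / 24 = 8.96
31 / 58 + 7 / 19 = 995 / 1102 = 0.90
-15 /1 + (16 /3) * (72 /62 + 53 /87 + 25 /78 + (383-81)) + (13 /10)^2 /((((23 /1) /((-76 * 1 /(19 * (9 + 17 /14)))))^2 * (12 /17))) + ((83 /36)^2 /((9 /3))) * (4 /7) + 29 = 208282348496132087 /127247248428300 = 1636.83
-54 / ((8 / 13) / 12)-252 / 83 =-87651 / 83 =-1056.04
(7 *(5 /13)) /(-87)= -0.03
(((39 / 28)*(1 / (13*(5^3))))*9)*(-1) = -27 / 3500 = -0.01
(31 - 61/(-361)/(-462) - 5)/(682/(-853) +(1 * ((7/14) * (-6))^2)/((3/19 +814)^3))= -13691535777972065144567/421036998909707424090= -32.52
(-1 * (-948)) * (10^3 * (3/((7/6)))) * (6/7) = 2089469.39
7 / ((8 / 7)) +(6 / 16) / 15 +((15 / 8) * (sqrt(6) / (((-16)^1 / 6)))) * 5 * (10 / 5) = 123 / 20-225 * sqrt(6) / 32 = -11.07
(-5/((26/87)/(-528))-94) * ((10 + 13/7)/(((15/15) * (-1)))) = -9430294/91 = -103629.60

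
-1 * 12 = -12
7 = 7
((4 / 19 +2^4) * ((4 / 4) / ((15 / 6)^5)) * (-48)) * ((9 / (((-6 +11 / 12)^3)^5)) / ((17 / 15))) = 196799679612303722938368 / 121627019628011281517500265639375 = 0.00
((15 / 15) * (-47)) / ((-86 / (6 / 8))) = 141 / 344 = 0.41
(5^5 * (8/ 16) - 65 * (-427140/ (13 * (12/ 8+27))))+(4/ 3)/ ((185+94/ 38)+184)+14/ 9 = 92330314735/ 1206918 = 76500.90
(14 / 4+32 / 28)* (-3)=-195 / 14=-13.93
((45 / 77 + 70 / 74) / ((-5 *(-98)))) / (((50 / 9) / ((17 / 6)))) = 5559 / 3490025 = 0.00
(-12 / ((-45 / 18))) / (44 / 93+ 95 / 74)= 165168 / 60455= 2.73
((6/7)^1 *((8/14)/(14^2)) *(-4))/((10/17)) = -204/12005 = -0.02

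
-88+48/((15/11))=-264/5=-52.80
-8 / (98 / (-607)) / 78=1214 / 1911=0.64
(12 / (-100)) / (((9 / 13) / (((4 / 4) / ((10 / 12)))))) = -26 / 125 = -0.21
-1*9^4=-6561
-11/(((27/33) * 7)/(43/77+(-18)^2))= -274901/441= -623.36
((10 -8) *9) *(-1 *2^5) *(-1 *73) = 42048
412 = 412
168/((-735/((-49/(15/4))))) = 2.99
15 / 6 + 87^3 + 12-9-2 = 1317013 / 2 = 658506.50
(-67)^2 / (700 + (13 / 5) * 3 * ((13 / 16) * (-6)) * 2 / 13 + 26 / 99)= 8888220 / 1374937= 6.46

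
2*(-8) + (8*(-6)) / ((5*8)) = -86 / 5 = -17.20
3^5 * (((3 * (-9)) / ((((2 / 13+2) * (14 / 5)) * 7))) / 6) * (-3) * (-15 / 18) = -710775 / 10976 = -64.76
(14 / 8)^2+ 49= 833 / 16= 52.06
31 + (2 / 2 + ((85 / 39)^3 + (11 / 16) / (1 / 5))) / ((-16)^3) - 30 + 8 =34973732207 / 3887529984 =9.00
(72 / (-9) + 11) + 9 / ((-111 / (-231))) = 21.73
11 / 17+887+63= 16161 / 17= 950.65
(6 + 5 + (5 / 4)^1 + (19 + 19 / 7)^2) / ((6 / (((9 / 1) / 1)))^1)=284451 / 392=725.64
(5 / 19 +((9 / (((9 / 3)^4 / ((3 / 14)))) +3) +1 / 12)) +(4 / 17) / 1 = 32609 / 9044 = 3.61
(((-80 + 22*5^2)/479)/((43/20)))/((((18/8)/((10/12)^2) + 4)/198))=46530000/3728057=12.48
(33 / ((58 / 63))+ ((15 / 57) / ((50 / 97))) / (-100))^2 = 389971141849969 / 303601000000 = 1284.49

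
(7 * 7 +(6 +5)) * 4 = 240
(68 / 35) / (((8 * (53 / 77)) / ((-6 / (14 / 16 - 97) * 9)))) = 0.20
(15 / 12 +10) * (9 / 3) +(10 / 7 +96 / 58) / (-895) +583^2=247035456831 / 726740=339922.75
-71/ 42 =-1.69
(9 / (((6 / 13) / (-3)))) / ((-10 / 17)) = 1989 / 20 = 99.45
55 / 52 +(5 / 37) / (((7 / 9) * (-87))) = 412325 / 390572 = 1.06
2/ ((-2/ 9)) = -9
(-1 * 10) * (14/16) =-35/4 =-8.75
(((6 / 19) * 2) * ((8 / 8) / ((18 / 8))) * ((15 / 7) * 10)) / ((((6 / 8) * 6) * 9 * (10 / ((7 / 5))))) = 32 / 1539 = 0.02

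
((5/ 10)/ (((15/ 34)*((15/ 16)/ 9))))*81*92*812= 1645878528/ 25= 65835141.12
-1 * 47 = -47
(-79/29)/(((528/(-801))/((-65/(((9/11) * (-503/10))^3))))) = 6912351875/1793652149538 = 0.00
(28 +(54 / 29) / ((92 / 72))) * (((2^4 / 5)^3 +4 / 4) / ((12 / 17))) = 117490128 / 83375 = 1409.18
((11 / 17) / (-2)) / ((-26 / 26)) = 11 / 34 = 0.32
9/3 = 3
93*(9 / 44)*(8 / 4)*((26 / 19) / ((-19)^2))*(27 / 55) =293787 / 4149695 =0.07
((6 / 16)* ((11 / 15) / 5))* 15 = 0.82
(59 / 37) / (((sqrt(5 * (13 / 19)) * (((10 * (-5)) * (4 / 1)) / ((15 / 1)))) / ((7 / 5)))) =-1239 * sqrt(1235) / 481000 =-0.09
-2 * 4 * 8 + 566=502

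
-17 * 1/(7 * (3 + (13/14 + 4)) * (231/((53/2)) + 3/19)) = -34238/992007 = -0.03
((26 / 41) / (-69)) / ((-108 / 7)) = 91 / 152766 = 0.00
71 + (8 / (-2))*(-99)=467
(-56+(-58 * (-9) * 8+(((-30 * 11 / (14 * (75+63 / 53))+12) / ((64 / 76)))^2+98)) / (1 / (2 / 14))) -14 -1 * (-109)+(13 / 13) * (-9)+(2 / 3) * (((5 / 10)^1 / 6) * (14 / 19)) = 18175689161288683 / 27203220108288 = 668.14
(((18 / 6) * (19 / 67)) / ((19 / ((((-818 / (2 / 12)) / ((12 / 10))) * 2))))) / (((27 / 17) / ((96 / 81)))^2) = -2420756480 / 11868849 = -203.96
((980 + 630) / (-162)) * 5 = -4025 / 81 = -49.69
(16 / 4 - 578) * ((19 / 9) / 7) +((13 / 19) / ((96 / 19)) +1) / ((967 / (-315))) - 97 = -75327869 / 278496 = -270.48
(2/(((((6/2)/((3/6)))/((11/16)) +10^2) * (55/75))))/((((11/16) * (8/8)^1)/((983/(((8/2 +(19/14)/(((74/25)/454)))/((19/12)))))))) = 96746860/361451233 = 0.27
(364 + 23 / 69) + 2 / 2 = 365.33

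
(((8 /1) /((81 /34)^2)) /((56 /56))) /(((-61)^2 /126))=129472 /2712609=0.05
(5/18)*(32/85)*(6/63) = 32/3213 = 0.01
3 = 3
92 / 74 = 46 / 37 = 1.24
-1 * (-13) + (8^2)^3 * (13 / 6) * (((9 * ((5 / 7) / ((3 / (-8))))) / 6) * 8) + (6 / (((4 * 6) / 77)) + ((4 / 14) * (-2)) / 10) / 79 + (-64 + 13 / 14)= -430756674109 / 33180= -12982419.35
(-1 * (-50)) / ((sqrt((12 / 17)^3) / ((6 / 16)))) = 425 * sqrt(51) / 96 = 31.62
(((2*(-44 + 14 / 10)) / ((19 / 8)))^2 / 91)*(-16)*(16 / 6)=-495550464 / 821275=-603.39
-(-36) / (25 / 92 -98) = -368 / 999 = -0.37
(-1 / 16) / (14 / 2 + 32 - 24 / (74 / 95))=-37 / 4848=-0.01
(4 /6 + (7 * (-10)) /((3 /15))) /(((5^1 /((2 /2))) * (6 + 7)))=-1048 /195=-5.37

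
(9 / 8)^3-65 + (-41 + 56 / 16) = -51751 / 512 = -101.08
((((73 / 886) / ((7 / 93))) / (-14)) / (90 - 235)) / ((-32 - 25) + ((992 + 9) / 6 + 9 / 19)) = 386973 / 79160002250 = 0.00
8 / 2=4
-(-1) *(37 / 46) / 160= 37 / 7360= 0.01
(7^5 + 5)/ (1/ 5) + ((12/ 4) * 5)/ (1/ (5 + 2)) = 84165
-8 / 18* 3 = -4 / 3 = -1.33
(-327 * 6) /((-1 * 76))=981 /38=25.82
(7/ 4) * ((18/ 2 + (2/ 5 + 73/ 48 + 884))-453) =742427/ 960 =773.36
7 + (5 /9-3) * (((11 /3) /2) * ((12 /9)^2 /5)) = 6569 /1215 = 5.41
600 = 600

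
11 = 11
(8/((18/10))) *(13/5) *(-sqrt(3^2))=-104/3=-34.67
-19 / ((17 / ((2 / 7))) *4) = -19 / 238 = -0.08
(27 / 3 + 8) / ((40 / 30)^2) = 153 / 16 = 9.56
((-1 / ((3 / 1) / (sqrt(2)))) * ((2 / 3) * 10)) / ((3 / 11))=-220 * sqrt(2) / 27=-11.52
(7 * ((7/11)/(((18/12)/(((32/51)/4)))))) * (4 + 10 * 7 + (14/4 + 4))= 63896/1683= 37.97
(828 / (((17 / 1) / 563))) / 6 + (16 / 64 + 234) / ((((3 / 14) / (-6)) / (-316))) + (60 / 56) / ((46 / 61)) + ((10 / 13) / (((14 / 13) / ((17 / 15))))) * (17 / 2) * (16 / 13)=886916539085 / 426972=2077224.12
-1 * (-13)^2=-169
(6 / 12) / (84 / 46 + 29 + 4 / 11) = 253 / 15782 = 0.02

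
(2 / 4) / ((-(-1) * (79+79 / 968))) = 484 / 76551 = 0.01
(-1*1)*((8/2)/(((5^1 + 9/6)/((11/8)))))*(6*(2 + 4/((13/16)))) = -5940/169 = -35.15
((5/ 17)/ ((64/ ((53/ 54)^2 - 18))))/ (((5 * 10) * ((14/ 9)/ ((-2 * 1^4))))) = 7097/ 3525120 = 0.00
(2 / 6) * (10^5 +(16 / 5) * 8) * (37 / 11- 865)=-4740213184 / 165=-28728564.75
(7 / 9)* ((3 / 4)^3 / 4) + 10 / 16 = 181 / 256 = 0.71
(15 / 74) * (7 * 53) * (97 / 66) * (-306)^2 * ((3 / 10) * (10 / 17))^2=322291.44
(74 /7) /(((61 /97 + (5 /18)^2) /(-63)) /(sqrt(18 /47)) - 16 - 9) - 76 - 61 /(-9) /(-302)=-9163621153111585053277 /119871609015265489134 + 1393317072216*sqrt(94) /44102873074049113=-76.44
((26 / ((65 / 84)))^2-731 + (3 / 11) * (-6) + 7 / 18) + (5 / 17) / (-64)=1068255113 / 2692800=396.71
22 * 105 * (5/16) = 721.88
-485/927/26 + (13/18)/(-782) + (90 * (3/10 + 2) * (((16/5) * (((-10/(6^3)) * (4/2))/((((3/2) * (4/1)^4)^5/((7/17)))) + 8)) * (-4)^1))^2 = 61255017053136129257982830124172617390533/136333021814603008752665965363200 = 449304330.22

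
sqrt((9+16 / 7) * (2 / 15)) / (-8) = -sqrt(16590) / 840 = -0.15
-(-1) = 1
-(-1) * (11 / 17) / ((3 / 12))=44 / 17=2.59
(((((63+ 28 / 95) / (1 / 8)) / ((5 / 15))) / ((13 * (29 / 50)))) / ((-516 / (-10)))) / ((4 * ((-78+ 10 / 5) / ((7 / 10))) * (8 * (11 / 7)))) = -1473185 / 2059964192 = -0.00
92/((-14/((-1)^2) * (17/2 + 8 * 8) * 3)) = -92/3045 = -0.03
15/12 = 5/4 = 1.25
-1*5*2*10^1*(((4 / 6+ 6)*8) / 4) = -4000 / 3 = -1333.33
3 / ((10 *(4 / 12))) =9 / 10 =0.90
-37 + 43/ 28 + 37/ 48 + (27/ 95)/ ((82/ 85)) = -9003691/ 261744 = -34.40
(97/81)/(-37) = -97/2997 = -0.03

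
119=119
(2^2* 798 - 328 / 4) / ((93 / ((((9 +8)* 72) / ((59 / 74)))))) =51337.96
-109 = -109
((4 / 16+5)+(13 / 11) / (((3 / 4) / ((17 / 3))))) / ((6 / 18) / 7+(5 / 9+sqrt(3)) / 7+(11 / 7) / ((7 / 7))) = 4205635 / 493064 - 353745*sqrt(3) / 493064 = 7.29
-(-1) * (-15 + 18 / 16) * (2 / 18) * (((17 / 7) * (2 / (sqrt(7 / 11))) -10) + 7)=37 / 8 -629 * sqrt(77) / 588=-4.76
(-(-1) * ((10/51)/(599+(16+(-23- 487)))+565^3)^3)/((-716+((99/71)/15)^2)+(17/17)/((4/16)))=-908366582964178650766480404679229536325/110230008632135721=-8240646936676003488490.66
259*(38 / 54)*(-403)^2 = 799214689 / 27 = 29600544.04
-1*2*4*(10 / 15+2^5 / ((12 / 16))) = -1040 / 3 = -346.67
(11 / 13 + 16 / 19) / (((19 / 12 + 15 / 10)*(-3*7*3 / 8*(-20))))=1112 / 319865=0.00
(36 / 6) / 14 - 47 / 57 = -158 / 399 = -0.40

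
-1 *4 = -4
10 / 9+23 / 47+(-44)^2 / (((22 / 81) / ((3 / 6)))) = 1508249 / 423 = 3565.60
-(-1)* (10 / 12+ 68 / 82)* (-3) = -409 / 82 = -4.99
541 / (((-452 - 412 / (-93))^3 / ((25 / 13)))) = -10878928425 / 937507586842112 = -0.00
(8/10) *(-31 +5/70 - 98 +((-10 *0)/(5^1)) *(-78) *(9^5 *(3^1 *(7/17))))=-103.14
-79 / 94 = -0.84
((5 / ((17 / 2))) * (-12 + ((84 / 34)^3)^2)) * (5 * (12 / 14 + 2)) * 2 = 10398761832000 / 2872370711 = 3620.27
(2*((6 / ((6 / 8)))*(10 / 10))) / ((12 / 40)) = 160 / 3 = 53.33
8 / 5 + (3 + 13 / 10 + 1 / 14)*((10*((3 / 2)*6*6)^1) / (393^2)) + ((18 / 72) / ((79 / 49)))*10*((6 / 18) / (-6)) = 1.53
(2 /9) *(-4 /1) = -0.89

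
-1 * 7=-7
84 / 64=21 / 16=1.31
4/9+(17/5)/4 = 233/180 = 1.29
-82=-82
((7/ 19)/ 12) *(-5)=-35/ 228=-0.15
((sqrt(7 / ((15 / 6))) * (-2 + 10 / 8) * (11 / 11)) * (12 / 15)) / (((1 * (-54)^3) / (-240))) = -2 * sqrt(70) / 10935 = -0.00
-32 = -32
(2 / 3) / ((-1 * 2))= -1 / 3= -0.33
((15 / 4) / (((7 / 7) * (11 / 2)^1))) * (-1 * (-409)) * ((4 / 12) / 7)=2045 / 154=13.28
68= 68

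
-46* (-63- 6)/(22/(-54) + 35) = 42849/467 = 91.75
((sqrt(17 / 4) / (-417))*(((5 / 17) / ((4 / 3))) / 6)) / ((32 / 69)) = -115*sqrt(17) / 1209856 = -0.00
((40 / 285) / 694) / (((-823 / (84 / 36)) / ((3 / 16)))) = -7 / 65112468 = -0.00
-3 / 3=-1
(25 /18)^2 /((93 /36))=625 /837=0.75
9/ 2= 4.50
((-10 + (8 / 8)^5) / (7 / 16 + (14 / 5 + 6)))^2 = 518400 / 546121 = 0.95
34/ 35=0.97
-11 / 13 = -0.85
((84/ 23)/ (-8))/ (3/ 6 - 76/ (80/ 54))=105/ 11684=0.01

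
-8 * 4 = -32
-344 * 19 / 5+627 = -680.20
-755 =-755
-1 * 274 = -274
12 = 12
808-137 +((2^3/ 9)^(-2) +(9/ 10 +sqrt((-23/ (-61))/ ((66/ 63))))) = sqrt(648186)/ 1342 +215413/ 320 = 673.77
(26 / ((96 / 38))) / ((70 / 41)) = 10127 / 1680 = 6.03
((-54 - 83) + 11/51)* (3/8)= -872/17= -51.29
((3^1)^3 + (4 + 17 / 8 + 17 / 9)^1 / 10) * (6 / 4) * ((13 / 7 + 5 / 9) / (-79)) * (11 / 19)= -220187 / 298620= -0.74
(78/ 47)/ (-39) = -0.04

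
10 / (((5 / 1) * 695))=0.00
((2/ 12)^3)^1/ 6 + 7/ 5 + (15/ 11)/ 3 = 132247/ 71280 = 1.86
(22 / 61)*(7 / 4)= 77 / 122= 0.63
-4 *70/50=-28/5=-5.60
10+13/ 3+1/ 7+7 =451/ 21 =21.48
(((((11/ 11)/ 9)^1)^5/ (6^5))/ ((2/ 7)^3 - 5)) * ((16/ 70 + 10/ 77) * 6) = -1127/ 1197464118840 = -0.00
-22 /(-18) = 11 /9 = 1.22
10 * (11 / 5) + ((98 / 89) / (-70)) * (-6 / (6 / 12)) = 9874 / 445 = 22.19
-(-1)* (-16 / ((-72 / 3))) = 2 / 3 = 0.67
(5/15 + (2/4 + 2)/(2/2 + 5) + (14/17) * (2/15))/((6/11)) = 9647/6120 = 1.58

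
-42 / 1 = -42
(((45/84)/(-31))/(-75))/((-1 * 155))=-1/672700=-0.00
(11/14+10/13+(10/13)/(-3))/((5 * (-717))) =-709/1957410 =-0.00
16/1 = 16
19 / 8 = 2.38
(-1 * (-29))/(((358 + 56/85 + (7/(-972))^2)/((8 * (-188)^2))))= 658499029125120/28802689189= 22862.41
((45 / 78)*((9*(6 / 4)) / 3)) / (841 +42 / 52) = 135 / 43774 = 0.00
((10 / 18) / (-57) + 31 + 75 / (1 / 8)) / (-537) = -323698 / 275481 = -1.18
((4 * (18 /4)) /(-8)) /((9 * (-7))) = 1 /28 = 0.04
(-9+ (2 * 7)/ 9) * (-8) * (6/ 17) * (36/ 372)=1072/ 527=2.03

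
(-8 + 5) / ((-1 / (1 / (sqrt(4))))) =3 / 2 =1.50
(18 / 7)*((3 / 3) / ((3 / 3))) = 18 / 7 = 2.57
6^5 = 7776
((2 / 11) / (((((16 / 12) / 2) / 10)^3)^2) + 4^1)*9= 18639240.55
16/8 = 2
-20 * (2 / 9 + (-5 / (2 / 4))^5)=17999960 / 9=1999995.56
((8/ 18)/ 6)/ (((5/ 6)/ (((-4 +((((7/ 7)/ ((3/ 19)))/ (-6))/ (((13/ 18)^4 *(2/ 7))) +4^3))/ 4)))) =441944/ 428415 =1.03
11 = 11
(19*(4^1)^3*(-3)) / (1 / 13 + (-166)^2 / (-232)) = 916864 / 29833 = 30.73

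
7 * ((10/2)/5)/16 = 7/16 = 0.44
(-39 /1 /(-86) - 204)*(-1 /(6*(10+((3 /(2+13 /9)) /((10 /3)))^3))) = 43457621250 /12832981963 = 3.39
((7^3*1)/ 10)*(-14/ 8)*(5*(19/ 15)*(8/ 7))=-6517/ 15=-434.47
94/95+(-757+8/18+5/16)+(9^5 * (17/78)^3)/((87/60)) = -290804569397/871593840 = -333.65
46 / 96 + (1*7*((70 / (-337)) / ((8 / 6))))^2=1.67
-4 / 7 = -0.57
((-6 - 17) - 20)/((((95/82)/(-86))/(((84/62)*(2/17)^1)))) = 25471824/50065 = 508.78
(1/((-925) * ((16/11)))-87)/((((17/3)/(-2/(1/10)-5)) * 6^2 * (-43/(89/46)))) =-114597379/238879104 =-0.48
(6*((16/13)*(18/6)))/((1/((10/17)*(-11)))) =-31680/221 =-143.35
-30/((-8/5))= 75/4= 18.75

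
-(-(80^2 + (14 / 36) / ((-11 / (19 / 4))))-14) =5079755 / 792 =6413.83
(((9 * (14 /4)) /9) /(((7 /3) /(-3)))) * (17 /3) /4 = -51 /8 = -6.38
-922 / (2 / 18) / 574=-4149 / 287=-14.46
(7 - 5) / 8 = 1 / 4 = 0.25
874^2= 763876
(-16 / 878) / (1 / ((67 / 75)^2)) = -35912 / 2469375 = -0.01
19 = 19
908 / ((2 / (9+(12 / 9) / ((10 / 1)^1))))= 62198 / 15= 4146.53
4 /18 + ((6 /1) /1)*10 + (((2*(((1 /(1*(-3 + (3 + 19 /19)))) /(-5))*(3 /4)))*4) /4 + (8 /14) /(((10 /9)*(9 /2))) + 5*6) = 56723 /630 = 90.04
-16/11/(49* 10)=-8/2695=-0.00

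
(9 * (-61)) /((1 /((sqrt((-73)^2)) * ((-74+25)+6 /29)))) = 56708955 /29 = 1955481.21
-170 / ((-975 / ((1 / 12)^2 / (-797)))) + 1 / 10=1118971 / 11189880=0.10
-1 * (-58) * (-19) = -1102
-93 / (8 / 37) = -3441 / 8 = -430.12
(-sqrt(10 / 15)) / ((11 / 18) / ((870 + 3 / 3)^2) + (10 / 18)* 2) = -4551846* sqrt(6) / 15172831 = -0.73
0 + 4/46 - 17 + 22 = 117/23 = 5.09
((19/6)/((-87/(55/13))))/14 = -0.01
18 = 18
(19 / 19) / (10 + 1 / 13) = 13 / 131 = 0.10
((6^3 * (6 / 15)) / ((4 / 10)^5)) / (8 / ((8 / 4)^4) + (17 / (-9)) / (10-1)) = 1366875 / 47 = 29082.45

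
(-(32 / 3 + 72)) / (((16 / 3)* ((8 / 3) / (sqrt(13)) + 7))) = -25389 / 11338 + 372* sqrt(13) / 5669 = -2.00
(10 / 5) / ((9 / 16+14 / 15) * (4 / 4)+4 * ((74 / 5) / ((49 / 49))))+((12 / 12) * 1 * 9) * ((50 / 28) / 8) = 475905 / 233072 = 2.04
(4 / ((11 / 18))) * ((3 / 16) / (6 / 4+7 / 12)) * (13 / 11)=2106 / 3025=0.70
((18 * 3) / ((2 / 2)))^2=2916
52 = 52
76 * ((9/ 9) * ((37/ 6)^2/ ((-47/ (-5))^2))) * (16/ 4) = 2601100/ 19881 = 130.83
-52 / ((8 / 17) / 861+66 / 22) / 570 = -126854 / 4172305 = -0.03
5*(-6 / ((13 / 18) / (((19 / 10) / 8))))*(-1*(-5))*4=-2565 / 13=-197.31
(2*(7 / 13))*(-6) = -84 / 13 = -6.46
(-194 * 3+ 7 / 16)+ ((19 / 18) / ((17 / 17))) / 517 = -43296013 / 74448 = -581.56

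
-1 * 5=-5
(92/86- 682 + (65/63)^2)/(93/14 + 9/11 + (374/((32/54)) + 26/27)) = -10210696760/9605192037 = -1.06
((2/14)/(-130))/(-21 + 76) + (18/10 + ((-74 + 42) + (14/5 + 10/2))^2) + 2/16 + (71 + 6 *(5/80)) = 16489973/25025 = 658.94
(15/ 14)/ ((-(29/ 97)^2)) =-141135/ 11774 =-11.99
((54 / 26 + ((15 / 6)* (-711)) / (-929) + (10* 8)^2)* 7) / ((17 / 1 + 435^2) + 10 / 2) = 0.24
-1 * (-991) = 991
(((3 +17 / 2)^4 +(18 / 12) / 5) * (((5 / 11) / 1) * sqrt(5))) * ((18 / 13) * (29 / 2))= 28092213 * sqrt(5) / 176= 356909.65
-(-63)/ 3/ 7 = 3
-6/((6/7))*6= -42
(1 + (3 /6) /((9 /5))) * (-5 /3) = -115 /54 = -2.13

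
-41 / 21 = -1.95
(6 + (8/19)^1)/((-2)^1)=-61/19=-3.21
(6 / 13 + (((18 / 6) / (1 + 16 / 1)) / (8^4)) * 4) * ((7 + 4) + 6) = 104487 / 13312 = 7.85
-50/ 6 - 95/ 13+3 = -493/ 39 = -12.64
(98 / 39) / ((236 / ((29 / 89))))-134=-54882031 / 409578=-134.00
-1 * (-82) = 82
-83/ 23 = -3.61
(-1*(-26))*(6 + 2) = 208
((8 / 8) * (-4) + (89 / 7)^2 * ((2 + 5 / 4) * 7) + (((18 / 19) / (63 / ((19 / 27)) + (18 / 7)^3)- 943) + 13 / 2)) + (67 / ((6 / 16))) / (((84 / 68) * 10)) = 29715573049 / 10799460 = 2751.58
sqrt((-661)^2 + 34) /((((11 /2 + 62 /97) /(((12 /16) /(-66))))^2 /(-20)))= -47045* sqrt(436955) /686544804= -0.05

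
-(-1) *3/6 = 1/2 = 0.50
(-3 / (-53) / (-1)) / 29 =-3 / 1537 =-0.00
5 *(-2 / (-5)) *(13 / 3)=26 / 3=8.67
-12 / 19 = -0.63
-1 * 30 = -30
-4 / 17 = -0.24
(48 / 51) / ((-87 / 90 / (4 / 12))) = -0.32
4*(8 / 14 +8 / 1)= 34.29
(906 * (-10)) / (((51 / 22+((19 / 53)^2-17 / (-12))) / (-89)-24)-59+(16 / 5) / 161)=240679862715600 / 2205528971113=109.13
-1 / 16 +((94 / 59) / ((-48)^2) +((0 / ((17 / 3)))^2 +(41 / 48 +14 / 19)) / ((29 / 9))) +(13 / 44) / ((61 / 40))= 15723175943 / 25129196928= 0.63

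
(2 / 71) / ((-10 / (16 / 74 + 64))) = -2376 / 13135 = -0.18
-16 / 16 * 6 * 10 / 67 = -60 / 67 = -0.90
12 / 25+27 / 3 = 237 / 25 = 9.48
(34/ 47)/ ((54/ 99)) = 187/ 141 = 1.33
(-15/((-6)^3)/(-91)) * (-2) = 5/3276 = 0.00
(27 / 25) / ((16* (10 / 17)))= 459 / 4000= 0.11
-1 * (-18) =18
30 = 30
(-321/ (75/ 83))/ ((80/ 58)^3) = -216598709/ 1600000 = -135.37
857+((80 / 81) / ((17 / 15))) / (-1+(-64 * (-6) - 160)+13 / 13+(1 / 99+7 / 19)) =2305860649 / 2690607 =857.00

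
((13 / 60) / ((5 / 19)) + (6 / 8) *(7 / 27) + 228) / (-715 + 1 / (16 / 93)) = -824464 / 2553075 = -0.32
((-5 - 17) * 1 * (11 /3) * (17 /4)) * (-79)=162503 /6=27083.83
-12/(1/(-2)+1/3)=72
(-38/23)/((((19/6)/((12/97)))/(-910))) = 131040/2231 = 58.74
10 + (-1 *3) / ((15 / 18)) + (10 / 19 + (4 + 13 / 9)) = 10577 / 855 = 12.37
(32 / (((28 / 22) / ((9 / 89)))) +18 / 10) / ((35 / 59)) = 7.32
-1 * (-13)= 13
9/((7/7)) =9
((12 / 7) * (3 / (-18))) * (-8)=16 / 7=2.29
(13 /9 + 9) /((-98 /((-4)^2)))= -752 /441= -1.71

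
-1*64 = -64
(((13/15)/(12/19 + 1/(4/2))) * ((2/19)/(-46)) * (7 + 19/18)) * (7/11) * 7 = -18473/293733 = -0.06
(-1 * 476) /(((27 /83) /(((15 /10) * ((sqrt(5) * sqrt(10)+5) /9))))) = -98770 * sqrt(2) /81-98770 /81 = -2943.85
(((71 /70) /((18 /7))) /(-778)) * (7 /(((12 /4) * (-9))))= 497 /3781080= 0.00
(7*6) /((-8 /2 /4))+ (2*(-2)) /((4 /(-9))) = -33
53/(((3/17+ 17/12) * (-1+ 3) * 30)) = 901/1625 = 0.55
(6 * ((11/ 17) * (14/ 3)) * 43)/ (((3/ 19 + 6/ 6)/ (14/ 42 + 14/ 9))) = 11438/ 9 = 1270.89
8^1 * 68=544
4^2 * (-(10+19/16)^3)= -5735339/256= -22403.67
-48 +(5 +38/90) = -1916/45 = -42.58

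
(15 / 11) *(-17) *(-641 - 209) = 216750 / 11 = 19704.55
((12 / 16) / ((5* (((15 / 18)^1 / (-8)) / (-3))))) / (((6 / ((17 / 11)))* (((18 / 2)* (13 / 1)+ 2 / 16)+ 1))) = 272 / 28875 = 0.01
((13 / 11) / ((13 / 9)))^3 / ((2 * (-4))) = -729 / 10648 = -0.07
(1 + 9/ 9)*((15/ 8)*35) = 525/ 4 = 131.25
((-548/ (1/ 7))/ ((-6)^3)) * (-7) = -6713/ 54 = -124.31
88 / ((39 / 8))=704 / 39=18.05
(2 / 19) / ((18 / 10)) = 0.06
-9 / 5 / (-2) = 9 / 10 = 0.90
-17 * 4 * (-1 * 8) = 544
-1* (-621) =621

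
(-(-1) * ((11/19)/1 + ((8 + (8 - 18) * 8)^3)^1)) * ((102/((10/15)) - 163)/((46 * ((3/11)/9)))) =1170130665/437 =2677644.54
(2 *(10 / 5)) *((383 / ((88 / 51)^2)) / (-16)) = -996183 / 30976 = -32.16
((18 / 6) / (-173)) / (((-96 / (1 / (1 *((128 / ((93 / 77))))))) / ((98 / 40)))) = 0.00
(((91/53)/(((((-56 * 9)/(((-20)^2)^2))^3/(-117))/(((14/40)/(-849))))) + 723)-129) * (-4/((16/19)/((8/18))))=1284112056907486/229619691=5592342.94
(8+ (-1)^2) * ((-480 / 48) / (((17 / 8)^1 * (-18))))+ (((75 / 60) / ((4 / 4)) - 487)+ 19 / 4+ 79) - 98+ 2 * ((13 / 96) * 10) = -201935 / 408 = -494.94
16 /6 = 8 /3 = 2.67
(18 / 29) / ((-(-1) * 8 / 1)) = 9 / 116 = 0.08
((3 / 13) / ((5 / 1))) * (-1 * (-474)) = 1422 / 65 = 21.88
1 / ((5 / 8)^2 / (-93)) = -5952 / 25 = -238.08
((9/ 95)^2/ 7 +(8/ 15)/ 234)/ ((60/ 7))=78971/ 190066500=0.00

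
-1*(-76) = 76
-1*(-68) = 68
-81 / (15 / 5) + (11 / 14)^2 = -5171 / 196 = -26.38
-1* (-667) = 667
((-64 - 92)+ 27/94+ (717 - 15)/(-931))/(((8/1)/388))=-1328224395/175028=-7588.64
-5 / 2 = -2.50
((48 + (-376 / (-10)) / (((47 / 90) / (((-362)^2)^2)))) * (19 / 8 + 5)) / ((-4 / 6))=-13677920094555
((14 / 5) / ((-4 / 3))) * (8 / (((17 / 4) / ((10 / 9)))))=-224 / 51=-4.39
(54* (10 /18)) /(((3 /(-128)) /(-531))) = 679680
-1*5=-5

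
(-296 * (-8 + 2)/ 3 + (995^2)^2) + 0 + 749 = 980149501966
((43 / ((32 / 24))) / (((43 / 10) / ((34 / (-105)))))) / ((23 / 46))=-34 / 7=-4.86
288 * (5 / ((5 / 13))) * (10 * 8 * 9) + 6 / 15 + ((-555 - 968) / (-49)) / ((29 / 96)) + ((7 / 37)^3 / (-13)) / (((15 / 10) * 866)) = 16383501867190876487 / 6077455084155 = 2695783.29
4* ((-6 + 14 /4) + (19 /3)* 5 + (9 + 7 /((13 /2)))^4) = 3543995402 /85683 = 41361.71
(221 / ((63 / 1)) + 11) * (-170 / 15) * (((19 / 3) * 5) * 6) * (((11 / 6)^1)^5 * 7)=-118864495805 / 26244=-4529206.52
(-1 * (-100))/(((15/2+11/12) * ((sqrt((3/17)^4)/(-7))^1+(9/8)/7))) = 6473600/85143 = 76.03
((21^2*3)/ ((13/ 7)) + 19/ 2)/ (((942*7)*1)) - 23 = -3924443/ 171444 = -22.89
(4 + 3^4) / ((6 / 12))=170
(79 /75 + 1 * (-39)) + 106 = 5104 /75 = 68.05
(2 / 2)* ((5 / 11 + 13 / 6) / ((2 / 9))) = 519 / 44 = 11.80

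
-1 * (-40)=40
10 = 10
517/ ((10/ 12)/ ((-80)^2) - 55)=-3970560/ 422399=-9.40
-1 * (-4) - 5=-1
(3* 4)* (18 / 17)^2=3888 / 289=13.45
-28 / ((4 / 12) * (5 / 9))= -756 / 5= -151.20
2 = 2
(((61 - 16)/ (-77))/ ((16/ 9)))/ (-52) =405/ 64064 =0.01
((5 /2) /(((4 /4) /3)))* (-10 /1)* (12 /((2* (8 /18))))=-1012.50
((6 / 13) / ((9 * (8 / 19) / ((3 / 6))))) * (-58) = -3.53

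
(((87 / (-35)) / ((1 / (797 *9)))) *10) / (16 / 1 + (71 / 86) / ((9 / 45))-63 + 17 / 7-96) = 107336772 / 82139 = 1306.77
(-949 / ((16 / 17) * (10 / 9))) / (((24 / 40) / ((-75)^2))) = -8507636.72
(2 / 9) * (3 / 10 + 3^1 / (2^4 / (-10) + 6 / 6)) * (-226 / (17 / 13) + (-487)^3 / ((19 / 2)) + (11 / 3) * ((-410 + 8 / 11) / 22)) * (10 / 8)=6090966464755 / 383724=15873300.77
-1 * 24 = -24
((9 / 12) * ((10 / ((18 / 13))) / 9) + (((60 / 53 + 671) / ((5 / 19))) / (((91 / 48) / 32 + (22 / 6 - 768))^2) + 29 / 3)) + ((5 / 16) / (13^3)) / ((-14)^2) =697893523172814750705143 / 67935449299102421400000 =10.27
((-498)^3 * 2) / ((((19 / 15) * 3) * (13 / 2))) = -2470119840 / 247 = -10000485.18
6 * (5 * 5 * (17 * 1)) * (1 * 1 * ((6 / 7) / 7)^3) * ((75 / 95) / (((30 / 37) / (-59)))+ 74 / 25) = -570221208 / 2235331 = -255.09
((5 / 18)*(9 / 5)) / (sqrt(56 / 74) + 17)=629 / 21330 - sqrt(259) / 10665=0.03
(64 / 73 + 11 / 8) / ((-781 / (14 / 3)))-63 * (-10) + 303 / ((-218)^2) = 1280217661223 / 2032114359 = 629.99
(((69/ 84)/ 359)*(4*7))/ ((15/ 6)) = 46/ 1795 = 0.03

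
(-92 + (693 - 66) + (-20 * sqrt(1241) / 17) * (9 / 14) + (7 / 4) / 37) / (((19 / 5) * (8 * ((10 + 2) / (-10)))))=-1979675 / 134976 + 375 * sqrt(1241) / 18088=-13.94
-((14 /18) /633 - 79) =79.00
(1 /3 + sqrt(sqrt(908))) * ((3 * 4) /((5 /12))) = 48 /5 + 144 * sqrt(2) * 227^(1 /4) /5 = 167.69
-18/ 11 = -1.64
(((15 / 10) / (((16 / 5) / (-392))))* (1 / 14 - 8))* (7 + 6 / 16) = 687645 / 64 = 10744.45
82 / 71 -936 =-66374 / 71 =-934.85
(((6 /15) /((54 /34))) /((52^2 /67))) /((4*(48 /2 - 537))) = -1139 /374531040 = -0.00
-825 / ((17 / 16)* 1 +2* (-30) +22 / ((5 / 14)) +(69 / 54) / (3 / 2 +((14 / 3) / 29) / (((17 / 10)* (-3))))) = -78186000 / 334793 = -233.54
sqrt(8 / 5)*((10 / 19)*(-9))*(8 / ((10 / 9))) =-1296*sqrt(10) / 95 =-43.14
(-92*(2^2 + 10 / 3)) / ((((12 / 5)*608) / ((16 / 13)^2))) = -0.70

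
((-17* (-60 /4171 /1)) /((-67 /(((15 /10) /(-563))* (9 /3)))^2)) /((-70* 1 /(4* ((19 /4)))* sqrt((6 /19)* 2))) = -26163* sqrt(57) /166174590142708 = -0.00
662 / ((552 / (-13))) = -4303 / 276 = -15.59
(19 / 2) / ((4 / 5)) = 95 / 8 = 11.88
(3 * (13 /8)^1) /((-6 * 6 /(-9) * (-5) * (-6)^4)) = -13 /69120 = -0.00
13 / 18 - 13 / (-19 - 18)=715 / 666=1.07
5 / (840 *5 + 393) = 5 / 4593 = 0.00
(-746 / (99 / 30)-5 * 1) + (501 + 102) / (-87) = -227758 / 957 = -237.99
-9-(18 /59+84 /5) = -7701 /295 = -26.11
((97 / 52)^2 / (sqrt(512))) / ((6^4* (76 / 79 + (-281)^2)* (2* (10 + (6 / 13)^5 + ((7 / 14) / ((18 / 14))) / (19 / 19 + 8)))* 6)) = 1633054267* sqrt(2) / 185607370796575211520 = 0.00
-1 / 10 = -0.10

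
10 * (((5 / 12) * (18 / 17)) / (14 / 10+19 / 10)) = 250 / 187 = 1.34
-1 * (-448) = 448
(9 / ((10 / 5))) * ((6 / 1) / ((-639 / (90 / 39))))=-0.10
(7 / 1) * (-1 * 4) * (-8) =224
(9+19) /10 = 14 /5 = 2.80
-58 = -58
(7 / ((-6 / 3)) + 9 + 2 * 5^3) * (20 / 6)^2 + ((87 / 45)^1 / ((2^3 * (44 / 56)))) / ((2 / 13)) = 11249917 / 3960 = 2840.89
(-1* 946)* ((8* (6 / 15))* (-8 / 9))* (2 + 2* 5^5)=252347392 / 15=16823159.47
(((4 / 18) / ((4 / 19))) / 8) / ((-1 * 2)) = -19 / 288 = -0.07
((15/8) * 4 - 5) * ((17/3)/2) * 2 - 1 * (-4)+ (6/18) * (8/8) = 37/2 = 18.50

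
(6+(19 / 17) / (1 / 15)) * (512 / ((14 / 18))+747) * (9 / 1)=34262271 / 119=287918.24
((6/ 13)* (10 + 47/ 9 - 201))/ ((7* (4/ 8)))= -6688/ 273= -24.50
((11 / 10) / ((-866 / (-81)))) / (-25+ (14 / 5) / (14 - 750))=-0.00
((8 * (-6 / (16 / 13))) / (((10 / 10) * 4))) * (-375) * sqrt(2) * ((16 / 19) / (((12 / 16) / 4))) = 312000 * sqrt(2) / 19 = 23222.88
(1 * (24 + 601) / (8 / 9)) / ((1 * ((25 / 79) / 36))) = 159975 / 2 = 79987.50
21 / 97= 0.22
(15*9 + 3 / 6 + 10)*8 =1164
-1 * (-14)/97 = 14/97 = 0.14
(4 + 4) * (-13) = -104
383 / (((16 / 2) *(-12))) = -383 / 96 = -3.99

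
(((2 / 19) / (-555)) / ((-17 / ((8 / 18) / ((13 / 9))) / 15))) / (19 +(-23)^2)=2 / 21284731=0.00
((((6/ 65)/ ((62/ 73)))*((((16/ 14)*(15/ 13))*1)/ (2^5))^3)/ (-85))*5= -147825/ 330413754944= -0.00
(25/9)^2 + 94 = 8239/81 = 101.72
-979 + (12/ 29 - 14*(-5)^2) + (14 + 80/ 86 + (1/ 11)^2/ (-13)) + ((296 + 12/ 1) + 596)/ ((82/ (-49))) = -149091893312/ 80422771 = -1853.85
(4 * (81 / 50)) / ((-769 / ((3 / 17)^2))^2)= 13122 / 1234776552025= 0.00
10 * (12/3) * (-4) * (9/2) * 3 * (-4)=8640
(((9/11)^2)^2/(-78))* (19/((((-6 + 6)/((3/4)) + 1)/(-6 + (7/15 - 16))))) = 4473873/1903330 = 2.35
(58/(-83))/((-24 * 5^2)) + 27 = 672329/24900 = 27.00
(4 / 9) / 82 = 0.01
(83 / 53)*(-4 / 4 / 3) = -83 / 159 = -0.52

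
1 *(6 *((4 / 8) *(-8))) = -24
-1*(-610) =610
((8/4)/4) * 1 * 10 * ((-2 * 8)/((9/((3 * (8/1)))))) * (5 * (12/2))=-6400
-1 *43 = -43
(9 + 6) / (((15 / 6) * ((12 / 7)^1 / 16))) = 56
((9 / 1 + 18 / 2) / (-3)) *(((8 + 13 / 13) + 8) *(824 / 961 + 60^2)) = -352963248 / 961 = -367287.46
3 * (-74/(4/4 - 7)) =37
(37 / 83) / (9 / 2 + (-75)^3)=-74 / 70030503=-0.00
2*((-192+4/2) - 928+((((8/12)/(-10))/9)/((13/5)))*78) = -2236.44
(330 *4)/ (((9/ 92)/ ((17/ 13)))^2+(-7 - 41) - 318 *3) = -1076282240/ 816991501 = -1.32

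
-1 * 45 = -45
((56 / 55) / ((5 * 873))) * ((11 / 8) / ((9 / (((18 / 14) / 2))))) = 1 / 43650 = 0.00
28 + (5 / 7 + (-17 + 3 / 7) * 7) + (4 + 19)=-64.29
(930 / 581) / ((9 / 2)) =0.36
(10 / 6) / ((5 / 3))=1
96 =96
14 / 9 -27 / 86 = 961 / 774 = 1.24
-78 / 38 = -39 / 19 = -2.05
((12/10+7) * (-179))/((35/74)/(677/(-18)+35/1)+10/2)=-12762521/41900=-304.59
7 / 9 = 0.78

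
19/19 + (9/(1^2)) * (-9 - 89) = -881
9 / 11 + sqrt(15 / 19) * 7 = 9 / 11 + 7 * sqrt(285) / 19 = 7.04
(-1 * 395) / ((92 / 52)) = -5135 / 23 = -223.26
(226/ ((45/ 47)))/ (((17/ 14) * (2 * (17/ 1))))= 5.72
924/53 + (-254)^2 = 3420272/53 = 64533.43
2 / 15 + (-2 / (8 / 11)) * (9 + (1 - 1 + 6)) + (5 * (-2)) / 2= -2767 / 60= -46.12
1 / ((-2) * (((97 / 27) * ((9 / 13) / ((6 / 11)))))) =-117 / 1067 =-0.11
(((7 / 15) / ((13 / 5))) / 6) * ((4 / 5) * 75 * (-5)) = -8.97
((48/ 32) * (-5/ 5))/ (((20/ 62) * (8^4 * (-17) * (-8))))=-93/ 11141120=-0.00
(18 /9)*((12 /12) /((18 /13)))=13 /9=1.44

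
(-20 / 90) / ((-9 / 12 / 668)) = 5344 / 27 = 197.93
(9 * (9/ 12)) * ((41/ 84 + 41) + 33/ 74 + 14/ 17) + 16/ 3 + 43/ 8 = 63259895/ 211344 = 299.32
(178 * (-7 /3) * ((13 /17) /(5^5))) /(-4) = 8099 /318750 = 0.03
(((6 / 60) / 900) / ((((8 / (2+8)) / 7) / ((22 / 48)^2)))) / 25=847 / 103680000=0.00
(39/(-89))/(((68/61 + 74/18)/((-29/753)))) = 206973/64090591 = 0.00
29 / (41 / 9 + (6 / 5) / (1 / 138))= 1305 / 7657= 0.17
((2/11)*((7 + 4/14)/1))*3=306/77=3.97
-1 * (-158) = 158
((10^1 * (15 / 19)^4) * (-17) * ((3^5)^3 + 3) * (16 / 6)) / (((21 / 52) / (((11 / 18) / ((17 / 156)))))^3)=-6765920888840.90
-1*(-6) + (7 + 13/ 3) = 52/ 3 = 17.33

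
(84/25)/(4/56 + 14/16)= 4704/1325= 3.55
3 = 3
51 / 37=1.38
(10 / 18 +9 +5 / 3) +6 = 17.22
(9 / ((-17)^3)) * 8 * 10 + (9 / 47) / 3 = -19101 / 230911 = -0.08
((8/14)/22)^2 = 4/5929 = 0.00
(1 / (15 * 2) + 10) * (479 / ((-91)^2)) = 20597 / 35490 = 0.58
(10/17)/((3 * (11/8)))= 80/561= 0.14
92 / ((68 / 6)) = 138 / 17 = 8.12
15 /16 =0.94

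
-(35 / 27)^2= -1225 / 729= -1.68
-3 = -3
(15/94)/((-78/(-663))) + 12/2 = 1383/188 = 7.36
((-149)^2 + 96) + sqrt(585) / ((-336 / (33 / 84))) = 22297-11*sqrt(65) / 3136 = 22296.97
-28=-28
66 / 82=33 / 41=0.80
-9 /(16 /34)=-19.12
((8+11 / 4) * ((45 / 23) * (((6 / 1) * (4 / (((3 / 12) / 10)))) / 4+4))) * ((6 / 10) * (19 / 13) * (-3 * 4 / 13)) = -16147188 / 3887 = -4154.15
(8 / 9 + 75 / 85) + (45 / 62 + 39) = 41.50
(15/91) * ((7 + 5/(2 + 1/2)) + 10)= 285/91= 3.13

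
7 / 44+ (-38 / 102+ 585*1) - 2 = 1307773 / 2244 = 582.79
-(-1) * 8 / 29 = 8 / 29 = 0.28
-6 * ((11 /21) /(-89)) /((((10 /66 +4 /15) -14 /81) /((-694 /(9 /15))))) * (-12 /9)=151153200 /680939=221.98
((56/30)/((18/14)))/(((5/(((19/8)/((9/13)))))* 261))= 12103/3171150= 0.00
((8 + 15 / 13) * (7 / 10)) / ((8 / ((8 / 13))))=833 / 1690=0.49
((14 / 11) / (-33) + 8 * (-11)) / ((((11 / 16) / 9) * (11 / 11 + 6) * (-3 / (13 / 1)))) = 6647264 / 9317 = 713.46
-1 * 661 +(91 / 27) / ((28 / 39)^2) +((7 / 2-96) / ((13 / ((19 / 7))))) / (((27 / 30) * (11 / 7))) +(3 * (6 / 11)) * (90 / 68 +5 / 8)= -1629372947 / 2450448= -664.93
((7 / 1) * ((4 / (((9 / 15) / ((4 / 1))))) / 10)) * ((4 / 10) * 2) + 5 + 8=419 / 15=27.93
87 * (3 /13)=261 /13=20.08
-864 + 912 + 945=993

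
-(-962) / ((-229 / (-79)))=75998 / 229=331.87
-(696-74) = -622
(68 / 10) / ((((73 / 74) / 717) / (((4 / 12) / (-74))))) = -8126 / 365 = -22.26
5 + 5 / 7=40 / 7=5.71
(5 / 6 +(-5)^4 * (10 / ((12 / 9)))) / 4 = 14065 / 12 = 1172.08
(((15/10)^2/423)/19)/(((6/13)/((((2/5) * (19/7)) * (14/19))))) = 13/26790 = 0.00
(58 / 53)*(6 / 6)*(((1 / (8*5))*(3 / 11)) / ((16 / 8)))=87 / 23320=0.00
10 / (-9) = -10 / 9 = -1.11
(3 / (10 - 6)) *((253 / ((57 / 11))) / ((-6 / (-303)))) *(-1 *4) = -281083 / 38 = -7396.92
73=73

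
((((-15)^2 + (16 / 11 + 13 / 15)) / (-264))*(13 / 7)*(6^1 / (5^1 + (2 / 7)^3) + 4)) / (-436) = 109101395 / 5726611044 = 0.02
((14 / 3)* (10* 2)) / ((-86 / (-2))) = 2.17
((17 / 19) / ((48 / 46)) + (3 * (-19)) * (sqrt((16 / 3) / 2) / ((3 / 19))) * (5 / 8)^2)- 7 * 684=-2182937 / 456- 9025 * sqrt(6) / 96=-5017.42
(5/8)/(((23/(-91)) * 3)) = -455/552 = -0.82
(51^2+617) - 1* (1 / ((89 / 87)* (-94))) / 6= 53843605 / 16732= 3218.00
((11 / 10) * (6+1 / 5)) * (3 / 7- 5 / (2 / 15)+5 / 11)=-174809 / 700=-249.73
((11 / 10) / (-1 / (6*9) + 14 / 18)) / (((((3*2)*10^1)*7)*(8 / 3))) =0.00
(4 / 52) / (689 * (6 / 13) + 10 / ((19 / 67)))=19 / 87256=0.00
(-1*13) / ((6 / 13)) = -169 / 6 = -28.17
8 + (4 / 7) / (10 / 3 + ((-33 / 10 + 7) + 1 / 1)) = 13616 / 1687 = 8.07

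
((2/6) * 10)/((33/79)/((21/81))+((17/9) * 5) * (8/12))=0.42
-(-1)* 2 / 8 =1 / 4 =0.25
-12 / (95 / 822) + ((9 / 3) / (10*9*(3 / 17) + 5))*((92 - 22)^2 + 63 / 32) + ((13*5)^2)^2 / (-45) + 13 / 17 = -13079935853153 / 33023520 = -396079.40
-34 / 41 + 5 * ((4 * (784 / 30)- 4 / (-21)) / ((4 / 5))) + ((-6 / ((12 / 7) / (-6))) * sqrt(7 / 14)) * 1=21 * sqrt(2) / 2 + 562831 / 861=668.54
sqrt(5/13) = sqrt(65)/13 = 0.62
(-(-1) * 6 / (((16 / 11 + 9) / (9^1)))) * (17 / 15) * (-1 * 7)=-23562 / 575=-40.98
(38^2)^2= 2085136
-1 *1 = -1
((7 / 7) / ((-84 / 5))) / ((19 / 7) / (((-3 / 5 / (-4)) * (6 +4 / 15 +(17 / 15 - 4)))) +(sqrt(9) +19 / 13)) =-0.01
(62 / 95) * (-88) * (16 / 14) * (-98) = 611072 / 95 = 6432.34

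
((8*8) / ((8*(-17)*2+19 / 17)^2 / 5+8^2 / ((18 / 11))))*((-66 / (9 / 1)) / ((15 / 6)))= -2441472 / 191362865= -0.01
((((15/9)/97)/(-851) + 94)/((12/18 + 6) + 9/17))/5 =395730233/151473745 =2.61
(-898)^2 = 806404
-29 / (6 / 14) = -203 / 3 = -67.67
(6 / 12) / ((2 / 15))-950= -3785 / 4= -946.25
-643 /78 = -8.24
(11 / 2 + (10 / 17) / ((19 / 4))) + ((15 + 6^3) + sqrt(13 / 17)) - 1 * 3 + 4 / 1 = sqrt(221) / 17 + 153505 / 646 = 238.50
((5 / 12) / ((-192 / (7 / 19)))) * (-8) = 0.01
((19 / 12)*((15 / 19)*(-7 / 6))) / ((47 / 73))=-2555 / 1128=-2.27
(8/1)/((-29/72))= -576/29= -19.86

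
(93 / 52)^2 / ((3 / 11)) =31713 / 2704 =11.73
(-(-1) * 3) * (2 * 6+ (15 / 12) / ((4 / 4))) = 159 / 4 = 39.75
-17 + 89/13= -132/13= -10.15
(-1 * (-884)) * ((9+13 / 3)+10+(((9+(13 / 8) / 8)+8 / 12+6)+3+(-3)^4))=1742585 / 16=108911.56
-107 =-107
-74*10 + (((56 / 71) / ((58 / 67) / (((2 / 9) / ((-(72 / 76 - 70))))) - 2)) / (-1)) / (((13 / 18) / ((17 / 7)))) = -116076026012 / 156857389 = -740.01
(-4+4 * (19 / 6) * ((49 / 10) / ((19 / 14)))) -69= -409 / 15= -27.27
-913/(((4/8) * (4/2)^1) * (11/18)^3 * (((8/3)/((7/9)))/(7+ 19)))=-3670758/121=-30336.84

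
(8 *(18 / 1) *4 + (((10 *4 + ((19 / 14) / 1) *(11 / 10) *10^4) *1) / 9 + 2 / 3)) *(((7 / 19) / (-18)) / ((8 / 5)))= -352775 / 12312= -28.65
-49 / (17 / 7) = -343 / 17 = -20.18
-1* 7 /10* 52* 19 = -3458 /5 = -691.60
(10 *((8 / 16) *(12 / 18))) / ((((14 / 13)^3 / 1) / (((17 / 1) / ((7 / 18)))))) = 560235 / 4802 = 116.67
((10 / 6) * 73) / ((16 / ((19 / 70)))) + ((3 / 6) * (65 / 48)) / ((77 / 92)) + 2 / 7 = 7783 / 2464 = 3.16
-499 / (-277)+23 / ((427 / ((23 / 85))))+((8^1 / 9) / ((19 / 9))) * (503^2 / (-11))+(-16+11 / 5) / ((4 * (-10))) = -813796089484717 / 84049057400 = -9682.39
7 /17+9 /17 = 16 /17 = 0.94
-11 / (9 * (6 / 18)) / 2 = -11 / 6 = -1.83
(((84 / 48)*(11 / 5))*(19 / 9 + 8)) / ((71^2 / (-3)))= -7007 / 302460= -0.02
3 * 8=24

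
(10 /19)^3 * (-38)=-2000 /361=-5.54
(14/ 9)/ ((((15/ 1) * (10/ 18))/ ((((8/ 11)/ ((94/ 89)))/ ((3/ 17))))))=84728/ 116325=0.73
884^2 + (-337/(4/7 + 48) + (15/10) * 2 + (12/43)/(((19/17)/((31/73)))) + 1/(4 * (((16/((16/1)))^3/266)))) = 15847588654511/20277940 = 781518.67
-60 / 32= -15 / 8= -1.88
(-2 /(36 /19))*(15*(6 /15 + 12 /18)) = -16.89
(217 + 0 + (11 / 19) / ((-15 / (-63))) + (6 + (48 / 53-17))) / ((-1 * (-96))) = 2.18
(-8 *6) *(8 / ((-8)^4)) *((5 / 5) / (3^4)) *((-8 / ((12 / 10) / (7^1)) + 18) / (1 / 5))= 215 / 1296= 0.17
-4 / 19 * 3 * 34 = -408 / 19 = -21.47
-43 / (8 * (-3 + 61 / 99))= 4257 / 1888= 2.25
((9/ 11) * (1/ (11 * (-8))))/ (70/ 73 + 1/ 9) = -5913/ 680504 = -0.01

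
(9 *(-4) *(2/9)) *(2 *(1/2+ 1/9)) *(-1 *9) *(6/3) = 176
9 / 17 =0.53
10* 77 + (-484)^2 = 235026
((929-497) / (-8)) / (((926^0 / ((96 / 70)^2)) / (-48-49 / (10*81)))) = 29897472 / 6125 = 4881.22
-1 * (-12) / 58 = 6 / 29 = 0.21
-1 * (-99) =99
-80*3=-240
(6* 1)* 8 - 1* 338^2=-114196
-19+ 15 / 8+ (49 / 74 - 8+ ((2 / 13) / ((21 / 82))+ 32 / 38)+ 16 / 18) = -101937137 / 4606056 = -22.13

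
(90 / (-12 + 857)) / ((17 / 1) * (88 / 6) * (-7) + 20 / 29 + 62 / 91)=-0.00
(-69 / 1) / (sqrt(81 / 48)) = -92 *sqrt(3) / 3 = -53.12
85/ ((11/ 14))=1190/ 11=108.18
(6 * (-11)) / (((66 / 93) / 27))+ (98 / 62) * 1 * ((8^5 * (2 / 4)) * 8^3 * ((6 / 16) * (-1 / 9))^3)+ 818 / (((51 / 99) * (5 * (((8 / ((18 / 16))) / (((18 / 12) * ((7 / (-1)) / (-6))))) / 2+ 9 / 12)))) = -167372320499 / 49872645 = -3355.99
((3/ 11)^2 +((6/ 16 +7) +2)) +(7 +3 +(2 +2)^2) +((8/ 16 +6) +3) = 44.95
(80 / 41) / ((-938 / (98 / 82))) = -280 / 112627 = -0.00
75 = 75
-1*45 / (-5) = 9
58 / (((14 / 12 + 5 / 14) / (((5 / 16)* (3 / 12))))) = 3045 / 1024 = 2.97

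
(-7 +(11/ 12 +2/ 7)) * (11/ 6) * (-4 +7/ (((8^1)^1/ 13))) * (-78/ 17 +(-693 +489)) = 62264411/ 3808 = 16350.95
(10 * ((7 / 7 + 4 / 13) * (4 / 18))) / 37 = 0.08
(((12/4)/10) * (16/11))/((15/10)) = 16/55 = 0.29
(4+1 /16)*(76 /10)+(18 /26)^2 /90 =208751 /6760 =30.88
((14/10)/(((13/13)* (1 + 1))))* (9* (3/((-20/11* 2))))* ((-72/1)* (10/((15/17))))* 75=318087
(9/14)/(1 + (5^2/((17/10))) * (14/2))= 51/8246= 0.01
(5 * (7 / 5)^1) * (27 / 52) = 189 / 52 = 3.63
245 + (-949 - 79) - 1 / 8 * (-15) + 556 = -1801 / 8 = -225.12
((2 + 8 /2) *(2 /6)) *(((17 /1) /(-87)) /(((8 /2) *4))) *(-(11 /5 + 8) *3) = 867 /1160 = 0.75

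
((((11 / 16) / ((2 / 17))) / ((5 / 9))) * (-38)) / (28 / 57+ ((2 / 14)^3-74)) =625182327 / 114969040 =5.44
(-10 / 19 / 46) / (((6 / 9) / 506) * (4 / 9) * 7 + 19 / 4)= -5940 / 2468119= -0.00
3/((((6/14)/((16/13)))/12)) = 1344/13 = 103.38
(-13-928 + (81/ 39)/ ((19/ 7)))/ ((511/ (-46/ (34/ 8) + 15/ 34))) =40990007/ 2145689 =19.10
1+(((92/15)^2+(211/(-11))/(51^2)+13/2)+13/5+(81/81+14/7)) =72543767/1430550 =50.71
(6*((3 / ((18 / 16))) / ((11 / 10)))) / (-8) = -20 / 11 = -1.82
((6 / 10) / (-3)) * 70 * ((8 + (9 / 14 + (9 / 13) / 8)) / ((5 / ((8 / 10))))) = -19.55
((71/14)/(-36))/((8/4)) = -71/1008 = -0.07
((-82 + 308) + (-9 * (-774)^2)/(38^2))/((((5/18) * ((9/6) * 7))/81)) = -35167932/361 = -97418.09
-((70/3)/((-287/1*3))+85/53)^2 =-2.49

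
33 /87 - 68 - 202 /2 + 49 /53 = -257749 /1537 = -167.70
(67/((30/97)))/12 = 6499/360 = 18.05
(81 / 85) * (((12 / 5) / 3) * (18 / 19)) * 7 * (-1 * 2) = -81648 / 8075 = -10.11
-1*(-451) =451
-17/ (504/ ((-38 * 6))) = 323/ 42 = 7.69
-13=-13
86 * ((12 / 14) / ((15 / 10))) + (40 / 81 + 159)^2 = 25487.42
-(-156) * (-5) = -780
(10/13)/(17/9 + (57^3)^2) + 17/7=34107816791324/14044395149239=2.43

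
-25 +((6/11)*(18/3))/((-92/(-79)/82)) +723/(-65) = 194.32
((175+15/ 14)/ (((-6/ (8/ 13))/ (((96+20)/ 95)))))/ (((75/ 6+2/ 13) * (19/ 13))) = -2973776/ 2494149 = -1.19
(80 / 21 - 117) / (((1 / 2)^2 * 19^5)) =-0.00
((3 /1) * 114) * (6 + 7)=4446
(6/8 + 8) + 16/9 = 379/36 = 10.53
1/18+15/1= 271/18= 15.06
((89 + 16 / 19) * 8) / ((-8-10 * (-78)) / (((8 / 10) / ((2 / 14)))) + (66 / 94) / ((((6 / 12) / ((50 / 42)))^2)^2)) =41608043064 / 9286870445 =4.48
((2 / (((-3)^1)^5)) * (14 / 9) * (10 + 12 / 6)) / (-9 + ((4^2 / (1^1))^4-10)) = -112 / 47761893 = -0.00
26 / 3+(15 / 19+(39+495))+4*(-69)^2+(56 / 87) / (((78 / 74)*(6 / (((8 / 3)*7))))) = 11365803119 / 580203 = 19589.36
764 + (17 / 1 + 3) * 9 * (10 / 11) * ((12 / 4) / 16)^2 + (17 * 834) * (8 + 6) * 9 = 629093609 / 352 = 1787197.75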